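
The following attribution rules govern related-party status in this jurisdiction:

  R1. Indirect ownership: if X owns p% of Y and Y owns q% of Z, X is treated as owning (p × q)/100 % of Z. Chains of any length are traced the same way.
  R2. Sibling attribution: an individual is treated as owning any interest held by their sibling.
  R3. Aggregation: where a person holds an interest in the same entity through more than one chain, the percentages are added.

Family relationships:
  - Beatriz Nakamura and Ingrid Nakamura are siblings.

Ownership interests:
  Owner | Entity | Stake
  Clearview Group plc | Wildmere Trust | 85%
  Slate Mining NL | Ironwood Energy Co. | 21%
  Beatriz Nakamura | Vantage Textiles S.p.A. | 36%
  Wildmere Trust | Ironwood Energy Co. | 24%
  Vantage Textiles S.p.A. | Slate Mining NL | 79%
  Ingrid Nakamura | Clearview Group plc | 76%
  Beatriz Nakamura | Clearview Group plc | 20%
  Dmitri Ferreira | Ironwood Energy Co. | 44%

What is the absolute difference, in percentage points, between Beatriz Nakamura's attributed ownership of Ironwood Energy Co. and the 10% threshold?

15.5564

By sibling attribution (R2), Beatriz Nakamura is treated as also owning Ingrid Nakamura's interest in Clearview Group plc, giving 20% + 76% = 96%.
Chain via Clearview Group plc → Wildmere Trust (R1): 96% × 85% × 24% = 19.584% of Ironwood Energy Co.
Chain via Vantage Textiles S.p.A. → Slate Mining NL (R1): 36% × 79% × 21% = 5.9724% of Ironwood Energy Co.
Aggregating (R3): 19.584% + 5.9724% = 25.5564%.
25.5564% exceeds the 10% threshold by 15.5564 percentage points.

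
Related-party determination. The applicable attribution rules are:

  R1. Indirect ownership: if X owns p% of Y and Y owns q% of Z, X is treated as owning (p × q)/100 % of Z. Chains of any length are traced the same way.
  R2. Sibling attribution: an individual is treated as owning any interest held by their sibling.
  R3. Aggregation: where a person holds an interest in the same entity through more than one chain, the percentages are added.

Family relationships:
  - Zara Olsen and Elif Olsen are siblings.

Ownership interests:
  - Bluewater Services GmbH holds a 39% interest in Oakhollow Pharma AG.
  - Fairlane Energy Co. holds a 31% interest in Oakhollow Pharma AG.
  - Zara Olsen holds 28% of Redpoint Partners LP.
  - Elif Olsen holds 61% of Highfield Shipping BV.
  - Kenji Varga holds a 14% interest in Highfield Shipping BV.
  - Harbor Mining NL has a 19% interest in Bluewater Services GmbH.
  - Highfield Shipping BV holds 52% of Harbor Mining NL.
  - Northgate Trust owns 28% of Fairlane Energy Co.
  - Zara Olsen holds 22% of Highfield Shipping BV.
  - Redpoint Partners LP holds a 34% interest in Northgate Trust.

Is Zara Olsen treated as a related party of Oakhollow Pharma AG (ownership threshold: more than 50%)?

By sibling attribution (R2), Zara Olsen is treated as also owning Elif Olsen's interest in Highfield Shipping BV, giving 22% + 61% = 83%.
Chain via Highfield Shipping BV → Harbor Mining NL → Bluewater Services GmbH (R1): 83% × 52% × 19% × 39% = 3.198156% of Oakhollow Pharma AG.
Chain via Redpoint Partners LP → Northgate Trust → Fairlane Energy Co. (R1): 28% × 34% × 28% × 31% = 0.826336% of Oakhollow Pharma AG.
Aggregating (R3): 3.198156% + 0.826336% = 4.024492%.
4.024492% does not exceed the 50% threshold, so Zara is not a related party to Oakhollow Pharma AG.

No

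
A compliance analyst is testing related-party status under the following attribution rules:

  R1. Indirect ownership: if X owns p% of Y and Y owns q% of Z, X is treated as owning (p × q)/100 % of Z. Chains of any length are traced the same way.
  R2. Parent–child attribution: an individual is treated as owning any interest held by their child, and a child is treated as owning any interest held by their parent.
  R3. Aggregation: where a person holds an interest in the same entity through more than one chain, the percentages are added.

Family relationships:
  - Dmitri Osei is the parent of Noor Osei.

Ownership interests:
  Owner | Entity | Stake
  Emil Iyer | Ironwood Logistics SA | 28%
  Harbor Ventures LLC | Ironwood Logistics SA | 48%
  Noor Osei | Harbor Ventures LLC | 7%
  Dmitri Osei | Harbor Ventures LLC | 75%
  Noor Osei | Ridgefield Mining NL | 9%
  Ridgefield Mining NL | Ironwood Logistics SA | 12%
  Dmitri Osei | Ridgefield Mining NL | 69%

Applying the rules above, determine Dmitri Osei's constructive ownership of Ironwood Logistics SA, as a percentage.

By parent–child attribution (R2), Dmitri Osei is treated as also owning Noor Osei's interest in Harbor Ventures LLC, giving 75% + 7% = 82%.
By parent–child attribution (R2), Dmitri Osei is treated as also owning Noor Osei's interest in Ridgefield Mining NL, giving 69% + 9% = 78%.
Chain via Harbor Ventures LLC (R1): 82% × 48% = 39.36% of Ironwood Logistics SA.
Chain via Ridgefield Mining NL (R1): 78% × 12% = 9.36% of Ironwood Logistics SA.
Aggregating (R3): 39.36% + 9.36% = 48.72%.

48.72%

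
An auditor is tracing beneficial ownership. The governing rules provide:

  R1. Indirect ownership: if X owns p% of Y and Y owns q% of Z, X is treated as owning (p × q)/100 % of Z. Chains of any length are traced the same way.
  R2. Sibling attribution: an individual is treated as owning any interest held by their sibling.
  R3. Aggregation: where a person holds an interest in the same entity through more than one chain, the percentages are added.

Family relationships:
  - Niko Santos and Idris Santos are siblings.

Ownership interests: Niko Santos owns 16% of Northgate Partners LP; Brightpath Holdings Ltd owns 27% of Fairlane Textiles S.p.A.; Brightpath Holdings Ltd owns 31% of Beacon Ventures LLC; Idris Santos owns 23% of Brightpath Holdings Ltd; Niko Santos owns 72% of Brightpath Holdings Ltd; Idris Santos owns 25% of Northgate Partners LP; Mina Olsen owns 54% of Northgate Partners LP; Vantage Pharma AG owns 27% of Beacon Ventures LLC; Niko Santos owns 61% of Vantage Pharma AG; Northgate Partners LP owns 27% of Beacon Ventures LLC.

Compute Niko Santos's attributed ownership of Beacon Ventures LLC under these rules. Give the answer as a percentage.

By sibling attribution (R2), Niko Santos is treated as also owning Idris Santos's interest in Brightpath Holdings Ltd, giving 72% + 23% = 95%.
By sibling attribution (R2), Niko Santos is treated as also owning Idris Santos's interest in Northgate Partners LP, giving 16% + 25% = 41%.
Chain via Brightpath Holdings Ltd (R1): 95% × 31% = 29.45% of Beacon Ventures LLC.
Chain via Vantage Pharma AG (R1): 61% × 27% = 16.47% of Beacon Ventures LLC.
Chain via Northgate Partners LP (R1): 41% × 27% = 11.07% of Beacon Ventures LLC.
Aggregating (R3): 29.45% + 16.47% + 11.07% = 56.99%.

56.99%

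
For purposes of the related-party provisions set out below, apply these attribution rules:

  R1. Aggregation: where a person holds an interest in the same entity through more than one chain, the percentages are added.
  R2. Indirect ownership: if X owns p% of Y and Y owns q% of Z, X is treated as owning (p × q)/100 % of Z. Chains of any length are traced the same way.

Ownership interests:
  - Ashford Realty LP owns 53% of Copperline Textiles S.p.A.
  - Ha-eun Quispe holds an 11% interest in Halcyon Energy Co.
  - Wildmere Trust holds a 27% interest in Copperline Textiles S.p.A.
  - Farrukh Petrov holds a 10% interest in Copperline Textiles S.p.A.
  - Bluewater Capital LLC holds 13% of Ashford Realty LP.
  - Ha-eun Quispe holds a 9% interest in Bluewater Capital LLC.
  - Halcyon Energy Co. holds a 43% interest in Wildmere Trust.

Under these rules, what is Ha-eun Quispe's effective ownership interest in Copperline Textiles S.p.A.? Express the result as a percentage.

1.8972%

Chain via Bluewater Capital LLC → Ashford Realty LP (R2): 9% × 13% × 53% = 0.6201% of Copperline Textiles S.p.A.
Chain via Halcyon Energy Co. → Wildmere Trust (R2): 11% × 43% × 27% = 1.2771% of Copperline Textiles S.p.A.
Aggregating (R1): 0.6201% + 1.2771% = 1.8972%.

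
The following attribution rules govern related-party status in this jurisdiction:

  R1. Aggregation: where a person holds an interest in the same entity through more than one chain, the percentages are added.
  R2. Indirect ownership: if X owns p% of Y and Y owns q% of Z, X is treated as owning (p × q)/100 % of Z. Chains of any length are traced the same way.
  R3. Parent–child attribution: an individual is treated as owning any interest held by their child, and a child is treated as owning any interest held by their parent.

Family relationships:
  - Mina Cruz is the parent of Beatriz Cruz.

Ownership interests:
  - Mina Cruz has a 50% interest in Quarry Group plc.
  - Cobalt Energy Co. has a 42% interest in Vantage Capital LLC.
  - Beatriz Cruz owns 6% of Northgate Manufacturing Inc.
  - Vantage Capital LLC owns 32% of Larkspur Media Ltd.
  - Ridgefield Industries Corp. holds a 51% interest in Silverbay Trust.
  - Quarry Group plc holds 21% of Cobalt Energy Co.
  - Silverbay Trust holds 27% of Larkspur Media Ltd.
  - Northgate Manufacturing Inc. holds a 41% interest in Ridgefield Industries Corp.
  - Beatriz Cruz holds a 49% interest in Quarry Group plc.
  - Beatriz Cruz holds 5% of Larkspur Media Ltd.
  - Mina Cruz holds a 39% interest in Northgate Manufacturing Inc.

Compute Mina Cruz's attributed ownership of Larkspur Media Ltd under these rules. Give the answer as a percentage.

10.334741%

By parent–child attribution (R3), Mina Cruz is treated as also owning Beatriz Cruz's interest in Northgate Manufacturing Inc, giving 39% + 6% = 45%.
By parent–child attribution (R3), Mina Cruz is treated as also owning Beatriz Cruz's interest in Quarry Group plc, giving 50% + 49% = 99%.
By parent–child attribution (R3), Mina Cruz is treated as owning Beatriz Cruz's 5% interest in Larkspur Media Ltd.
Chain via Northgate Manufacturing Inc. → Ridgefield Industries Corp. → Silverbay Trust (R2): 45% × 41% × 51% × 27% = 2.540565% of Larkspur Media Ltd.
Chain via Quarry Group plc → Cobalt Energy Co. → Vantage Capital LLC (R2): 99% × 21% × 42% × 32% = 2.794176% of Larkspur Media Ltd.
Direct interest in Larkspur Media Ltd: 5%.
Aggregating (R1): 2.540565% + 2.794176% + 5% = 10.334741%.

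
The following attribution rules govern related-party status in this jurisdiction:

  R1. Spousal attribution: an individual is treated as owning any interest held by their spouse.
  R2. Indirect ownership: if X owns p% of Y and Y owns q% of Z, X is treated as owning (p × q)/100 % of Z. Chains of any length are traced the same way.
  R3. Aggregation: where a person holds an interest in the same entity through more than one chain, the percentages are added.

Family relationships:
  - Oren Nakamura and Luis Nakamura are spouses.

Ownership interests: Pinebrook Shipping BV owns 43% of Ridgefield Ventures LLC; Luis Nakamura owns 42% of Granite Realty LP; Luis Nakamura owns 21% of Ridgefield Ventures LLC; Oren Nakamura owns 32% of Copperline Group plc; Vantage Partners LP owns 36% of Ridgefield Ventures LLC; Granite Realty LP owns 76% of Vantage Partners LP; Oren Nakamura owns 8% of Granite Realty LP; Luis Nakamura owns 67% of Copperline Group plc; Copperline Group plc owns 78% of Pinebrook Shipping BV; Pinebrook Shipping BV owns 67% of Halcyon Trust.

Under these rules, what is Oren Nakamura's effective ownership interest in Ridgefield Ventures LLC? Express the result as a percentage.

67.8846%

By spousal attribution (R1), Oren Nakamura is treated as also owning Luis Nakamura's interest in Copperline Group plc, giving 32% + 67% = 99%.
By spousal attribution (R1), Oren Nakamura is treated as also owning Luis Nakamura's interest in Granite Realty LP, giving 8% + 42% = 50%.
By spousal attribution (R1), Oren Nakamura is treated as owning Luis Nakamura's 21% interest in Ridgefield Ventures LLC.
Chain via Copperline Group plc → Pinebrook Shipping BV (R2): 99% × 78% × 43% = 33.2046% of Ridgefield Ventures LLC.
Chain via Granite Realty LP → Vantage Partners LP (R2): 50% × 76% × 36% = 13.68% of Ridgefield Ventures LLC.
Direct interest in Ridgefield Ventures LLC: 21%.
Aggregating (R3): 33.2046% + 13.68% + 21% = 67.8846%.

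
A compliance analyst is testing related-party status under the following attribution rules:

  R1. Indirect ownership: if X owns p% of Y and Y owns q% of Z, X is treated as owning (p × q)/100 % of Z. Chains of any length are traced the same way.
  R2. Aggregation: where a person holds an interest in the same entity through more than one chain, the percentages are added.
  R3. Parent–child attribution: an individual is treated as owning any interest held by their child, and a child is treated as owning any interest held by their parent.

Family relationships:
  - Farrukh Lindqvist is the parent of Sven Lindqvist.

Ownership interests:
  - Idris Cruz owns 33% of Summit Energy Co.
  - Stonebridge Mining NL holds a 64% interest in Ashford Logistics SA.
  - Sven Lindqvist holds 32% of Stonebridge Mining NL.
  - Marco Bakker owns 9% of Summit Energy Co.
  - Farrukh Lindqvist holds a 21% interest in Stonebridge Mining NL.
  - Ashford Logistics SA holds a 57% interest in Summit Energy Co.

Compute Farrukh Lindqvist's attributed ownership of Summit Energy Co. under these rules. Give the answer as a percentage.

By parent–child attribution (R3), Farrukh Lindqvist is treated as also owning Sven Lindqvist's interest in Stonebridge Mining NL, giving 21% + 32% = 53%.
Chain via Stonebridge Mining NL → Ashford Logistics SA (R1): 53% × 64% × 57% = 19.3344% of Summit Energy Co.

19.3344%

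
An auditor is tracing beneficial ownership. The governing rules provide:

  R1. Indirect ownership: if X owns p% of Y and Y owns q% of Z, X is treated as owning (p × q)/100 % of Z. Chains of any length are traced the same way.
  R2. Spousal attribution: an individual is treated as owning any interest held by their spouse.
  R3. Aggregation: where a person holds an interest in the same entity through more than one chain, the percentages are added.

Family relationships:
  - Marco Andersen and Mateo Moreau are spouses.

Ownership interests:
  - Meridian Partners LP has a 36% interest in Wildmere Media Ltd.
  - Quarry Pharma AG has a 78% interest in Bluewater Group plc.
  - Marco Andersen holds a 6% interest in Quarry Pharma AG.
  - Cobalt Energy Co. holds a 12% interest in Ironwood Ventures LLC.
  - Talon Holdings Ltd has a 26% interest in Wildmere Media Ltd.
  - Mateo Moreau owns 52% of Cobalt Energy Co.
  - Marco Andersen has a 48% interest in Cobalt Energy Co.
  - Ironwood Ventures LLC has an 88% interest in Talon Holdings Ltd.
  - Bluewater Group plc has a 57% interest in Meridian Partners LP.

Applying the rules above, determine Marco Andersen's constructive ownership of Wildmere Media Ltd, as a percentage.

3.705936%

By spousal attribution (R2), Marco Andersen is treated as also owning Mateo Moreau's interest in Cobalt Energy Co, giving 48% + 52% = 100%.
Chain via Cobalt Energy Co. → Ironwood Ventures LLC → Talon Holdings Ltd (R1): 100% × 12% × 88% × 26% = 2.7456% of Wildmere Media Ltd.
Chain via Quarry Pharma AG → Bluewater Group plc → Meridian Partners LP (R1): 6% × 78% × 57% × 36% = 0.960336% of Wildmere Media Ltd.
Aggregating (R3): 2.7456% + 0.960336% = 3.705936%.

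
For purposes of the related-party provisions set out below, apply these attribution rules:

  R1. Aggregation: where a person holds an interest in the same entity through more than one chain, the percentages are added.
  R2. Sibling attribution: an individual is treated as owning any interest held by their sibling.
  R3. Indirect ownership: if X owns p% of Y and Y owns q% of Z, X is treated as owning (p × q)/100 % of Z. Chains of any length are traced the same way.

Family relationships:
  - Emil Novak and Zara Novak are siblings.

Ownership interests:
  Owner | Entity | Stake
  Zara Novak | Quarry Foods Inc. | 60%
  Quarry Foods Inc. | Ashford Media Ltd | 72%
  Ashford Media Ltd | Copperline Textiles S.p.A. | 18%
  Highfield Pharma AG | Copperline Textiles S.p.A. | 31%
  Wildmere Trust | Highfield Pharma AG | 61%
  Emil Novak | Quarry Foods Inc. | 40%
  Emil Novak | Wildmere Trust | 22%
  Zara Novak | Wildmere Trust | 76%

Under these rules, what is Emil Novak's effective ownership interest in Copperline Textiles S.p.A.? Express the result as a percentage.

31.4918%

By sibling attribution (R2), Emil Novak is treated as also owning Zara Novak's interest in Wildmere Trust, giving 22% + 76% = 98%.
By sibling attribution (R2), Emil Novak is treated as also owning Zara Novak's interest in Quarry Foods Inc, giving 40% + 60% = 100%.
Chain via Wildmere Trust → Highfield Pharma AG (R3): 98% × 61% × 31% = 18.5318% of Copperline Textiles S.p.A.
Chain via Quarry Foods Inc. → Ashford Media Ltd (R3): 100% × 72% × 18% = 12.96% of Copperline Textiles S.p.A.
Aggregating (R1): 18.5318% + 12.96% = 31.4918%.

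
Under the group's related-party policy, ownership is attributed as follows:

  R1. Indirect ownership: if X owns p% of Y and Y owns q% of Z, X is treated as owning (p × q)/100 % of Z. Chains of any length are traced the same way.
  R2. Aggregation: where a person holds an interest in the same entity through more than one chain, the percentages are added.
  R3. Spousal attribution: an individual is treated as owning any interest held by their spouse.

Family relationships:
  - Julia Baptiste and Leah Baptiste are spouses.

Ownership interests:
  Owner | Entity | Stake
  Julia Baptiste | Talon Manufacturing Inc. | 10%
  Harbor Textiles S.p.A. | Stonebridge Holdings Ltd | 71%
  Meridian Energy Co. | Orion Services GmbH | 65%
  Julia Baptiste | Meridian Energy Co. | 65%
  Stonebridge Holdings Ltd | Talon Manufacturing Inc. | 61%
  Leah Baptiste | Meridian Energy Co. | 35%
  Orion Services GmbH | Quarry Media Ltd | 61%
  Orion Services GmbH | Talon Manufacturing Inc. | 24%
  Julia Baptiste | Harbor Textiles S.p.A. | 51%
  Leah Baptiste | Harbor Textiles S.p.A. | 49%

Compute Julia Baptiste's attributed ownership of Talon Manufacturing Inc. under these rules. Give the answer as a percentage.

By spousal attribution (R3), Julia Baptiste is treated as also owning Leah Baptiste's interest in Meridian Energy Co, giving 65% + 35% = 100%.
By spousal attribution (R3), Julia Baptiste is treated as also owning Leah Baptiste's interest in Harbor Textiles S.p.A, giving 51% + 49% = 100%.
Chain via Meridian Energy Co. → Orion Services GmbH (R1): 100% × 65% × 24% = 15.6% of Talon Manufacturing Inc.
Chain via Harbor Textiles S.p.A. → Stonebridge Holdings Ltd (R1): 100% × 71% × 61% = 43.31% of Talon Manufacturing Inc.
Direct interest in Talon Manufacturing Inc: 10%.
Aggregating (R2): 15.6% + 43.31% + 10% = 68.91%.

68.91%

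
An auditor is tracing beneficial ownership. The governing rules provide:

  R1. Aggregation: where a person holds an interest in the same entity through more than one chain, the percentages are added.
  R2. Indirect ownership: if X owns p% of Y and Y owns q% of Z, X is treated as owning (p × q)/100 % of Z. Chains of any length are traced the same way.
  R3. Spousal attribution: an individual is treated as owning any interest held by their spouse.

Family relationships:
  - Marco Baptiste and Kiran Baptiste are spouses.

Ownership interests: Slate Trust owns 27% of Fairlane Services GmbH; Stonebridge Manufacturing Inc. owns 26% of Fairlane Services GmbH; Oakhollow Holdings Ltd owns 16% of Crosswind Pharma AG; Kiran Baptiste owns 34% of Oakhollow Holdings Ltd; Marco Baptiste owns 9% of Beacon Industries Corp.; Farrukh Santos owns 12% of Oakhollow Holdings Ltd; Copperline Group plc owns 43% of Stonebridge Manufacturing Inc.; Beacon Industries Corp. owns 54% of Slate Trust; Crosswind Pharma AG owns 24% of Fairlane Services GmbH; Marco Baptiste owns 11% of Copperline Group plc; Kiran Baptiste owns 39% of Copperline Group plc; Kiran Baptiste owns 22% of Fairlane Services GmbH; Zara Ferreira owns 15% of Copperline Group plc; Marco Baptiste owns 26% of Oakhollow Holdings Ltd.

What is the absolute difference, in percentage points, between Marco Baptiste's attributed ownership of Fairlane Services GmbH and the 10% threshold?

By spousal attribution (R3), Marco Baptiste is treated as also owning Kiran Baptiste's interest in Oakhollow Holdings Ltd, giving 26% + 34% = 60%.
By spousal attribution (R3), Marco Baptiste is treated as also owning Kiran Baptiste's interest in Copperline Group plc, giving 11% + 39% = 50%.
By spousal attribution (R3), Marco Baptiste is treated as owning Kiran Baptiste's 22% interest in Fairlane Services GmbH.
Chain via Oakhollow Holdings Ltd → Crosswind Pharma AG (R2): 60% × 16% × 24% = 2.304% of Fairlane Services GmbH.
Chain via Beacon Industries Corp. → Slate Trust (R2): 9% × 54% × 27% = 1.3122% of Fairlane Services GmbH.
Chain via Copperline Group plc → Stonebridge Manufacturing Inc. (R2): 50% × 43% × 26% = 5.59% of Fairlane Services GmbH.
Direct interest in Fairlane Services GmbH: 22%.
Aggregating (R1): 2.304% + 1.3122% + 5.59% + 22% = 31.2062%.
31.2062% exceeds the 10% threshold by 21.2062 percentage points.

21.2062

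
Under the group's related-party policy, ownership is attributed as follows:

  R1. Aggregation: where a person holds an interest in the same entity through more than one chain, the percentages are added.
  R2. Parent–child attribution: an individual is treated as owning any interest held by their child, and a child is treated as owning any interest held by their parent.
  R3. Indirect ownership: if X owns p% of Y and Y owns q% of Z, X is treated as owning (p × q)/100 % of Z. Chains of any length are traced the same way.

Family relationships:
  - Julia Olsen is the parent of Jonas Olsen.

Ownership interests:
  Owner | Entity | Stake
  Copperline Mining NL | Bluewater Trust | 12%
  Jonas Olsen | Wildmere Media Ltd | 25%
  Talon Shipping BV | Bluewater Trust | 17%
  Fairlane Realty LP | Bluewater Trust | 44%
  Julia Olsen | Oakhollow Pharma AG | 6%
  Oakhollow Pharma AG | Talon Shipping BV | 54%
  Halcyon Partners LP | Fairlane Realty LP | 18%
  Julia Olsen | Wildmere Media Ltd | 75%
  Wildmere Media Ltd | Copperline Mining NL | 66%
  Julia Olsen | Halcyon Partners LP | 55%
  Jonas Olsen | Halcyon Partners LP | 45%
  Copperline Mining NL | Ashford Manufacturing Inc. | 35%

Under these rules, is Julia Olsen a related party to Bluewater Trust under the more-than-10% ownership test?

By parent–child attribution (R2), Julia Olsen is treated as also owning Jonas Olsen's interest in Wildmere Media Ltd, giving 75% + 25% = 100%.
By parent–child attribution (R2), Julia Olsen is treated as also owning Jonas Olsen's interest in Halcyon Partners LP, giving 55% + 45% = 100%.
Chain via Wildmere Media Ltd → Copperline Mining NL (R3): 100% × 66% × 12% = 7.92% of Bluewater Trust.
Chain via Oakhollow Pharma AG → Talon Shipping BV (R3): 6% × 54% × 17% = 0.5508% of Bluewater Trust.
Chain via Halcyon Partners LP → Fairlane Realty LP (R3): 100% × 18% × 44% = 7.92% of Bluewater Trust.
Aggregating (R1): 7.92% + 0.5508% + 7.92% = 16.3908%.
16.3908% exceeds the 10% threshold, so Julia is a related party to Bluewater Trust.

Yes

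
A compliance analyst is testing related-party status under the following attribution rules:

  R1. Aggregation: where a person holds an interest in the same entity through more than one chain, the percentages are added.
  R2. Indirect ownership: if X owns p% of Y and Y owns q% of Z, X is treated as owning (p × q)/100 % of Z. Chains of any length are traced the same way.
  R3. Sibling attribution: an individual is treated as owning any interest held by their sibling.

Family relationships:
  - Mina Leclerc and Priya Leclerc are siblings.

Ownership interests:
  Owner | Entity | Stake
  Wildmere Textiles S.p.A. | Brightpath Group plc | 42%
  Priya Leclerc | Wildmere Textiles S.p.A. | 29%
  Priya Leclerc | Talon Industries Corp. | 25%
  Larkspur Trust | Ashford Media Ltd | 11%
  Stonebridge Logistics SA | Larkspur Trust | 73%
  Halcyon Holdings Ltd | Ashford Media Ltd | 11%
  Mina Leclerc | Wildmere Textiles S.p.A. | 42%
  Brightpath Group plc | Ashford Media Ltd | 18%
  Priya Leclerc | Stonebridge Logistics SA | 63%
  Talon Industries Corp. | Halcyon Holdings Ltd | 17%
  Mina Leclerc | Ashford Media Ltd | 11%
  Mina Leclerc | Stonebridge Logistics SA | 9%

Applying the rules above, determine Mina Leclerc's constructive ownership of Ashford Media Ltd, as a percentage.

By sibling attribution (R3), Mina Leclerc is treated as also owning Priya Leclerc's interest in Stonebridge Logistics SA, giving 9% + 63% = 72%.
By sibling attribution (R3), Mina Leclerc is treated as also owning Priya Leclerc's interest in Wildmere Textiles S.p.A, giving 42% + 29% = 71%.
By sibling attribution (R3), Mina Leclerc is treated as owning Priya Leclerc's 25% interest in Talon Industries Corp.
Chain via Stonebridge Logistics SA → Larkspur Trust (R2): 72% × 73% × 11% = 5.7816% of Ashford Media Ltd.
Chain via Wildmere Textiles S.p.A. → Brightpath Group plc (R2): 71% × 42% × 18% = 5.3676% of Ashford Media Ltd.
Direct interest in Ashford Media Ltd: 11%.
Chain via Talon Industries Corp. → Halcyon Holdings Ltd (R2): 25% × 17% × 11% = 0.4675% of Ashford Media Ltd.
Aggregating (R1): 5.7816% + 5.3676% + 11% + 0.4675% = 22.6167%.

22.6167%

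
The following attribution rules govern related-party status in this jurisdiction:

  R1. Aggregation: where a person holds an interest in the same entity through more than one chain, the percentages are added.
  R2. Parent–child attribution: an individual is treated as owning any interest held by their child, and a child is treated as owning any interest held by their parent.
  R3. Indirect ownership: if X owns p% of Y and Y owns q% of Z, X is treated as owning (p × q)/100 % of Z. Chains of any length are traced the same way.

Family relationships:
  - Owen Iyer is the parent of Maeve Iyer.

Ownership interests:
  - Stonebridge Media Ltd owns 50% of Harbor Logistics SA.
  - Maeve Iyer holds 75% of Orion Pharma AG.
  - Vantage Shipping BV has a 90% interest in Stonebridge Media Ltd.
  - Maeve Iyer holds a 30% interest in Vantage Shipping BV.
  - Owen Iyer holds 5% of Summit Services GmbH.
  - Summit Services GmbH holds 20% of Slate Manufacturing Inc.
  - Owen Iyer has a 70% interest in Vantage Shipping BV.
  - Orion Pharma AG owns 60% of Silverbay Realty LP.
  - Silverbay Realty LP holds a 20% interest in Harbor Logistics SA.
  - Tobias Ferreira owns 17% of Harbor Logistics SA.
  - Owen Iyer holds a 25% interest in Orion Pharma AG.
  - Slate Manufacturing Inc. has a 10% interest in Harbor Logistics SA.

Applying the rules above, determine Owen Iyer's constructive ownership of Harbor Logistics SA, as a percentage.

By parent–child attribution (R2), Owen Iyer is treated as also owning Maeve Iyer's interest in Vantage Shipping BV, giving 70% + 30% = 100%.
By parent–child attribution (R2), Owen Iyer is treated as also owning Maeve Iyer's interest in Orion Pharma AG, giving 25% + 75% = 100%.
Chain via Summit Services GmbH → Slate Manufacturing Inc. (R3): 5% × 20% × 10% = 0.1% of Harbor Logistics SA.
Chain via Vantage Shipping BV → Stonebridge Media Ltd (R3): 100% × 90% × 50% = 45% of Harbor Logistics SA.
Chain via Orion Pharma AG → Silverbay Realty LP (R3): 100% × 60% × 20% = 12% of Harbor Logistics SA.
Aggregating (R1): 0.1% + 45% + 12% = 57.1%.

57.1%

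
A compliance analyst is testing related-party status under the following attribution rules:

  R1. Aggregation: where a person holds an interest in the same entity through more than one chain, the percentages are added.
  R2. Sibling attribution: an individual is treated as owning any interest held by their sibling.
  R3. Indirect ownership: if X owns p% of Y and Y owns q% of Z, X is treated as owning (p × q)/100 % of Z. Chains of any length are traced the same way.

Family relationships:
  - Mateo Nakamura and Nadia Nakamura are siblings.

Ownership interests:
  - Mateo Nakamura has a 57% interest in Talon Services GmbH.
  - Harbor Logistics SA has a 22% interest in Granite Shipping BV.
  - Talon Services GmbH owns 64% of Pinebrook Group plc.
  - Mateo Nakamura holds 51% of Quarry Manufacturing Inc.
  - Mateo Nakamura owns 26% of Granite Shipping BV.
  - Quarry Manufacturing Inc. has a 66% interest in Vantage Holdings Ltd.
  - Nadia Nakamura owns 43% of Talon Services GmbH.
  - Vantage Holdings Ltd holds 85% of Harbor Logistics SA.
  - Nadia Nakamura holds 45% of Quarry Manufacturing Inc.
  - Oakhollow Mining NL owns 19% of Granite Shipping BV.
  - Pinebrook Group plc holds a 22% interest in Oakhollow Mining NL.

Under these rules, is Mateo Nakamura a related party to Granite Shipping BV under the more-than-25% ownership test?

By sibling attribution (R2), Mateo Nakamura is treated as also owning Nadia Nakamura's interest in Quarry Manufacturing Inc, giving 51% + 45% = 96%.
By sibling attribution (R2), Mateo Nakamura is treated as also owning Nadia Nakamura's interest in Talon Services GmbH, giving 57% + 43% = 100%.
Chain via Quarry Manufacturing Inc. → Vantage Holdings Ltd → Harbor Logistics SA (R3): 96% × 66% × 85% × 22% = 11.84832% of Granite Shipping BV.
Chain via Talon Services GmbH → Pinebrook Group plc → Oakhollow Mining NL (R3): 100% × 64% × 22% × 19% = 2.6752% of Granite Shipping BV.
Direct interest in Granite Shipping BV: 26%.
Aggregating (R1): 11.84832% + 2.6752% + 26% = 40.52352%.
40.52352% exceeds the 25% threshold, so Mateo is a related party to Granite Shipping BV.

Yes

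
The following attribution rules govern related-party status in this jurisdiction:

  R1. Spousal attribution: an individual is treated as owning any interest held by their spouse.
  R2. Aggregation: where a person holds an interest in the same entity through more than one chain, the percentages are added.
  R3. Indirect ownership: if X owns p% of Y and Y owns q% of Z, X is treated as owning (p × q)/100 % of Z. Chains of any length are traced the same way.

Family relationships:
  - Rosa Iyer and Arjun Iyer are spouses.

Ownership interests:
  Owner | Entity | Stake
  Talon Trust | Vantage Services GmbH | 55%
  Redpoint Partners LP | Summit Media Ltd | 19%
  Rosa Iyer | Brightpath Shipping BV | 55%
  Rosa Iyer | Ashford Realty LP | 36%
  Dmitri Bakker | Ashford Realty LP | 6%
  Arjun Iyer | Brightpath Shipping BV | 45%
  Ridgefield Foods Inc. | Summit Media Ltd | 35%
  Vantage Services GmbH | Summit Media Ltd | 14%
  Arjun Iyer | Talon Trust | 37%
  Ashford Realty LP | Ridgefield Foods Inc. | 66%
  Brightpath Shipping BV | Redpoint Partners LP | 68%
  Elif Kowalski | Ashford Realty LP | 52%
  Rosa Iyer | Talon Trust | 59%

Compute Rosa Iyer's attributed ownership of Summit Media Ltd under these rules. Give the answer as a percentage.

By spousal attribution (R1), Rosa Iyer is treated as also owning Arjun Iyer's interest in Talon Trust, giving 59% + 37% = 96%.
By spousal attribution (R1), Rosa Iyer is treated as also owning Arjun Iyer's interest in Brightpath Shipping BV, giving 55% + 45% = 100%.
Chain via Talon Trust → Vantage Services GmbH (R3): 96% × 55% × 14% = 7.392% of Summit Media Ltd.
Chain via Ashford Realty LP → Ridgefield Foods Inc. (R3): 36% × 66% × 35% = 8.316% of Summit Media Ltd.
Chain via Brightpath Shipping BV → Redpoint Partners LP (R3): 100% × 68% × 19% = 12.92% of Summit Media Ltd.
Aggregating (R2): 7.392% + 8.316% + 12.92% = 28.628%.

28.628%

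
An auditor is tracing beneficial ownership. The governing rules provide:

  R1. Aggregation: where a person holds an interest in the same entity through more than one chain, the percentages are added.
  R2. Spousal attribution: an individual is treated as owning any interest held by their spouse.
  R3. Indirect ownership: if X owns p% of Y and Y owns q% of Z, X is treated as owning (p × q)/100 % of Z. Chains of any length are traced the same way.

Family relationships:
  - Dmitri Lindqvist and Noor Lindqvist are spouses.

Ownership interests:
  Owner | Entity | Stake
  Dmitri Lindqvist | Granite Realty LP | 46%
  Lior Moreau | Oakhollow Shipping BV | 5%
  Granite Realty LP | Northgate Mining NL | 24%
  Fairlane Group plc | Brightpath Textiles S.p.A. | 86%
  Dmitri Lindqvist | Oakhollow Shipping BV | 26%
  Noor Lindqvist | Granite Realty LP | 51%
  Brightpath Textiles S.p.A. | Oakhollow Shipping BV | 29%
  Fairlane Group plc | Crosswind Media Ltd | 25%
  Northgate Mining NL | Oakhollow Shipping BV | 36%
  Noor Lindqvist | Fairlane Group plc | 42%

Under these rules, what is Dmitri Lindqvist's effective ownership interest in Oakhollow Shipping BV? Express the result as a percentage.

44.8556%

By spousal attribution (R2), Dmitri Lindqvist is treated as also owning Noor Lindqvist's interest in Granite Realty LP, giving 46% + 51% = 97%.
By spousal attribution (R2), Dmitri Lindqvist is treated as owning Noor Lindqvist's 42% interest in Fairlane Group plc.
Chain via Granite Realty LP → Northgate Mining NL (R3): 97% × 24% × 36% = 8.3808% of Oakhollow Shipping BV.
Direct interest in Oakhollow Shipping BV: 26%.
Chain via Fairlane Group plc → Brightpath Textiles S.p.A. (R3): 42% × 86% × 29% = 10.4748% of Oakhollow Shipping BV.
Aggregating (R1): 8.3808% + 26% + 10.4748% = 44.8556%.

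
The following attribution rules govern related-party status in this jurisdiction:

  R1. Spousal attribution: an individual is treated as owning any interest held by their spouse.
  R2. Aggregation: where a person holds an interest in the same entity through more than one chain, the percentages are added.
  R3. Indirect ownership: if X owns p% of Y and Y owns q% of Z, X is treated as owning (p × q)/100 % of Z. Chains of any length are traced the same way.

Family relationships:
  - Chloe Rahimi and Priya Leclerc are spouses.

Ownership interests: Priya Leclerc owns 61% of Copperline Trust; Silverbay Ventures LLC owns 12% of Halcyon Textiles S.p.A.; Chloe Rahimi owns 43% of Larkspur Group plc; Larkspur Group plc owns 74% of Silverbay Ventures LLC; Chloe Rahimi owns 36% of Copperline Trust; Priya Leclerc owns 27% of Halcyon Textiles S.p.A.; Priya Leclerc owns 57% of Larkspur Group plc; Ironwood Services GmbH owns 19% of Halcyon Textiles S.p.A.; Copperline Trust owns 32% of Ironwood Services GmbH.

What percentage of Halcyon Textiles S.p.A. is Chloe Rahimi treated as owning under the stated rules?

By spousal attribution (R1), Chloe Rahimi is treated as also owning Priya Leclerc's interest in Larkspur Group plc, giving 43% + 57% = 100%.
By spousal attribution (R1), Chloe Rahimi is treated as also owning Priya Leclerc's interest in Copperline Trust, giving 36% + 61% = 97%.
By spousal attribution (R1), Chloe Rahimi is treated as owning Priya Leclerc's 27% interest in Halcyon Textiles S.p.A.
Chain via Larkspur Group plc → Silverbay Ventures LLC (R3): 100% × 74% × 12% = 8.88% of Halcyon Textiles S.p.A.
Chain via Copperline Trust → Ironwood Services GmbH (R3): 97% × 32% × 19% = 5.8976% of Halcyon Textiles S.p.A.
Direct interest in Halcyon Textiles S.p.A: 27%.
Aggregating (R2): 8.88% + 5.8976% + 27% = 41.7776%.

41.7776%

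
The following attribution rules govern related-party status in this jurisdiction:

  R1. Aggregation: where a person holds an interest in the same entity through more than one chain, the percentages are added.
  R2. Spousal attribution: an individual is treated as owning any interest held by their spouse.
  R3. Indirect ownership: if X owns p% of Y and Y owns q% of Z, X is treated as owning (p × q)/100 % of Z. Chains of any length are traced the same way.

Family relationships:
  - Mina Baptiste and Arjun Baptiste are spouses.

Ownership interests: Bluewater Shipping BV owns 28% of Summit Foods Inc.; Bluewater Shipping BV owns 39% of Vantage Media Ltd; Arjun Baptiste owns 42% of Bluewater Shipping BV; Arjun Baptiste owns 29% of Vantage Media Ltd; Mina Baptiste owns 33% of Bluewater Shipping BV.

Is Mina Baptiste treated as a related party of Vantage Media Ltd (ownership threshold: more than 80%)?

No

By spousal attribution (R2), Mina Baptiste is treated as also owning Arjun Baptiste's interest in Bluewater Shipping BV, giving 33% + 42% = 75%.
By spousal attribution (R2), Mina Baptiste is treated as owning Arjun Baptiste's 29% interest in Vantage Media Ltd.
Chain via Bluewater Shipping BV (R3): 75% × 39% = 29.25% of Vantage Media Ltd.
Direct interest in Vantage Media Ltd: 29%.
Aggregating (R1): 29.25% + 29% = 58.25%.
58.25% does not exceed the 80% threshold, so Mina is not a related party to Vantage Media Ltd.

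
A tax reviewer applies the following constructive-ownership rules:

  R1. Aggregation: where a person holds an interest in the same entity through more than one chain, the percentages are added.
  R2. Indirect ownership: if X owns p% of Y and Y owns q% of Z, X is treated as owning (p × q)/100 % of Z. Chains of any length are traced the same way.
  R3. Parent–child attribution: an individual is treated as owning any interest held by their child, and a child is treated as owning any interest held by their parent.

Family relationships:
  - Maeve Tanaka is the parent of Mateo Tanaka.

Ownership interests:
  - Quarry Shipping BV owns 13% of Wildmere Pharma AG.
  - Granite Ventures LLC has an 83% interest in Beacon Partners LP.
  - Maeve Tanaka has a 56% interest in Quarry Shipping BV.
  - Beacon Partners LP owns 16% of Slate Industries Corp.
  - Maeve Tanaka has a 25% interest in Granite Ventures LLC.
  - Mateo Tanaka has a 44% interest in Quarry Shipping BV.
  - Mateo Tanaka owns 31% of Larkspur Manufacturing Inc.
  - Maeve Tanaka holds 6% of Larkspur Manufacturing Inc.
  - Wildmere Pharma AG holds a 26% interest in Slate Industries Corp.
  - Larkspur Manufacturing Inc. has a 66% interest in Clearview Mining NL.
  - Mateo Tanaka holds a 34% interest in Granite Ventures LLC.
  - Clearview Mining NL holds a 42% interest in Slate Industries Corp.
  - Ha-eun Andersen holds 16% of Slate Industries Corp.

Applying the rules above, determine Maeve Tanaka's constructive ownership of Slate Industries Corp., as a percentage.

By parent–child attribution (R3), Maeve Tanaka is treated as also owning Mateo Tanaka's interest in Larkspur Manufacturing Inc, giving 6% + 31% = 37%.
By parent–child attribution (R3), Maeve Tanaka is treated as also owning Mateo Tanaka's interest in Granite Ventures LLC, giving 25% + 34% = 59%.
By parent–child attribution (R3), Maeve Tanaka is treated as also owning Mateo Tanaka's interest in Quarry Shipping BV, giving 56% + 44% = 100%.
Chain via Larkspur Manufacturing Inc. → Clearview Mining NL (R2): 37% × 66% × 42% = 10.2564% of Slate Industries Corp.
Chain via Granite Ventures LLC → Beacon Partners LP (R2): 59% × 83% × 16% = 7.8352% of Slate Industries Corp.
Chain via Quarry Shipping BV → Wildmere Pharma AG (R2): 100% × 13% × 26% = 3.38% of Slate Industries Corp.
Aggregating (R1): 10.2564% + 7.8352% + 3.38% = 21.4716%.

21.4716%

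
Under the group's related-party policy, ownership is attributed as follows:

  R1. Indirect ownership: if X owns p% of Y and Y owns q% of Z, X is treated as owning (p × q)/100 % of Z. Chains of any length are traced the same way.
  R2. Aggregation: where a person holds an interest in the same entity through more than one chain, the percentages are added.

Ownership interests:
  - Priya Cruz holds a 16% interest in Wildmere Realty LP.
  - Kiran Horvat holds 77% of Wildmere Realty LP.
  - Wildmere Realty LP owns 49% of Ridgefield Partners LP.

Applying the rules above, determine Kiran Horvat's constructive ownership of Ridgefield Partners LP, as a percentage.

Chain via Wildmere Realty LP (R1): 77% × 49% = 37.73% of Ridgefield Partners LP.

37.73%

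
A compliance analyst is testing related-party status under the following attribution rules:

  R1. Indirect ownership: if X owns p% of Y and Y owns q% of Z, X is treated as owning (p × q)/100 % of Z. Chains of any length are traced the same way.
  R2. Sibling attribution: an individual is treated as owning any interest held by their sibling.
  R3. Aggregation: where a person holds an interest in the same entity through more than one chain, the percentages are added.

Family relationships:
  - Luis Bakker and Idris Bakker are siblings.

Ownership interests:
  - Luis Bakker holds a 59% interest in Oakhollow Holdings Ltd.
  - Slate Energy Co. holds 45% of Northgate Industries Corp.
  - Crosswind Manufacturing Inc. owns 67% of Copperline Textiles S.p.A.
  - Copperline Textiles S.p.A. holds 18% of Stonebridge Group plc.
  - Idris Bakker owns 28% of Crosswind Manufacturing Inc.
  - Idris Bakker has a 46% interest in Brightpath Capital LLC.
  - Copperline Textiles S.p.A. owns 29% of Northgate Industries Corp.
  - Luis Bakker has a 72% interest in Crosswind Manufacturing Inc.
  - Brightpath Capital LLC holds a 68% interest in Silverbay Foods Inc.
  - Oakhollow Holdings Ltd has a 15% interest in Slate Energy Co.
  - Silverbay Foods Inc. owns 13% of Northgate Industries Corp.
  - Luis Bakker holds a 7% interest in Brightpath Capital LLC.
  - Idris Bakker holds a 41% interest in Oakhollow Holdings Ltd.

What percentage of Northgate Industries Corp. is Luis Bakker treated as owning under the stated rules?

By sibling attribution (R2), Luis Bakker is treated as also owning Idris Bakker's interest in Oakhollow Holdings Ltd, giving 59% + 41% = 100%.
By sibling attribution (R2), Luis Bakker is treated as also owning Idris Bakker's interest in Brightpath Capital LLC, giving 7% + 46% = 53%.
By sibling attribution (R2), Luis Bakker is treated as also owning Idris Bakker's interest in Crosswind Manufacturing Inc, giving 72% + 28% = 100%.
Chain via Oakhollow Holdings Ltd → Slate Energy Co. (R1): 100% × 15% × 45% = 6.75% of Northgate Industries Corp.
Chain via Brightpath Capital LLC → Silverbay Foods Inc. (R1): 53% × 68% × 13% = 4.6852% of Northgate Industries Corp.
Chain via Crosswind Manufacturing Inc. → Copperline Textiles S.p.A. (R1): 100% × 67% × 29% = 19.43% of Northgate Industries Corp.
Aggregating (R3): 6.75% + 4.6852% + 19.43% = 30.8652%.

30.8652%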